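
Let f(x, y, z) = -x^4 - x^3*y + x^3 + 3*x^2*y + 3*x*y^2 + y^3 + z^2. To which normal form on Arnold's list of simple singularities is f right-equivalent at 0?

E_{7}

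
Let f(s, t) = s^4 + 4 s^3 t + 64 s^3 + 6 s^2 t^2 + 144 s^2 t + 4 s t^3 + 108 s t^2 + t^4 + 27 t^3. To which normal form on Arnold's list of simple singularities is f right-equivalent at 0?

E6

The Hessian of f at 0 has rank 0. Corank 2; j^3 = (4*s + 3*t)^3 is a perfect cube, so E-series; the 4-jet and mu = 6 give E_6.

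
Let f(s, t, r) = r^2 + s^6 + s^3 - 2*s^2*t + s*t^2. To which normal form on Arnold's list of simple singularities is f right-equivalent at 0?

D_{7}

The Hessian of f at 0 has rank 1. Corank 2; j^3 = s*(s - t)^2 has shape L^2 M (L != M), so D-series; mu = 7 gives D_7.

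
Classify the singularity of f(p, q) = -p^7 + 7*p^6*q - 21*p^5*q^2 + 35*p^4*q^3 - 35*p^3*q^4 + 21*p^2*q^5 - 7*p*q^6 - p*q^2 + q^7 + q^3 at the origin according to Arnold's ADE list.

D_{8}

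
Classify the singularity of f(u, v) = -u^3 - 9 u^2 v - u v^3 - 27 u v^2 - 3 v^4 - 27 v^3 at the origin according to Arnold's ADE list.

The Hessian of f at 0 is [[0, 0], [0, 0]] with rank 0, so corank 2. A Groebner basis of the Jacobian ideal J(f) in C{u,v} is {u^3 + 9*u^2*v + 162*u^2 + 972*u*v + 1458*v^2, -9*u^2 + u*v^2 - 54*u*v - 81*v^2, 3*u^2 + 18*u*v + v^3 + 27*v^2}; counting standard monomials gives mu = 7. Corank 2; j^3 = -(u + 3*v)^3 is a perfect cube, so E-series; the 4-jet and mu = 7 give E_7.

E_{7}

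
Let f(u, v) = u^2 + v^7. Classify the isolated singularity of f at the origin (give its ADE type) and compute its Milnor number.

Type A_{6}, Milnor number mu = 6.

The Hessian of f at 0 has rank 1. Corank 1: A-series; mu = 6 gives A_6.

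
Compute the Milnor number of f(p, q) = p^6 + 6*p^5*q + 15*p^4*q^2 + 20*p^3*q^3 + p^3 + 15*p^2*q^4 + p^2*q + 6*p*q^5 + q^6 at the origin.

The Hessian of f at 0 is [[0, 0], [0, 0]] with rank 0, so corank 2. A Groebner basis of the Jacobian ideal J(f) in C{p,q} is {-p*q/6 + q^5, p*q^2, p^2 + p*q}; counting standard monomials gives mu = 7. Corank 2; j^3 = p^2*(p + q) has shape L^2 M (L != M), so D-series; mu = 7 gives D_7.

7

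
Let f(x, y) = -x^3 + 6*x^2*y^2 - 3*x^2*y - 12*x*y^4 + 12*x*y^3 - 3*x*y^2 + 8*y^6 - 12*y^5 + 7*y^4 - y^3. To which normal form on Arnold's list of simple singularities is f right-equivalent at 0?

The Hessian of f at 0 has rank 0. Corank 2; j^3 = -(x + y)^3 is a perfect cube, so E-series; the 4-jet and mu = 6 give E_6.

E6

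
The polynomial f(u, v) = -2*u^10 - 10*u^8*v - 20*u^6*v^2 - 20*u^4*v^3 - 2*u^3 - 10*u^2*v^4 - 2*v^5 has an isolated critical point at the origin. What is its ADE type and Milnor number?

Type E8, Milnor number mu = 8.

The Hessian of f at 0 is [[0, 0], [0, 0]] with rank 0, so corank 2. A Groebner basis of the Jacobian ideal J(f) in C{u,v} is {v^4, u^2}; counting standard monomials gives mu = 8. Corank 2; j^3 = -2*u^3 is a perfect cube, so E-series; the 5-jet and mu = 8 give E_8.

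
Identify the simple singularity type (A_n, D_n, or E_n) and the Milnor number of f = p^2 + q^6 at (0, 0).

The Hessian of f at 0 has rank 1. Corank 1: A-series; mu = 5 gives A_5.

Type A5, Milnor number mu = 5.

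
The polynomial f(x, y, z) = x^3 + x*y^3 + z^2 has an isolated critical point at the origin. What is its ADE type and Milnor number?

The Hessian of f at 0 is [[0, 0, 0], [0, 0, 0], [0, 0, 2]] with rank 1, so corank 2. A Groebner basis of the Jacobian ideal J(f) in C{x,y,z} is {x^3, x*y^2, 3*x^2 + y^3, z}; counting standard monomials gives mu = 7. Corank 2; j^3 = x^3 is a perfect cube, so E-series; the 4-jet and mu = 7 give E_7.

Type E_{7}, Milnor number mu = 7.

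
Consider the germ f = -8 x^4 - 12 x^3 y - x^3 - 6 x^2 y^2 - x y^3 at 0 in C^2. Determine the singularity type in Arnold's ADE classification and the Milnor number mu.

Type E7, Milnor number mu = 7.

The Hessian of f at 0 is [[0, 0], [0, 0]] with rank 0, so corank 2. A Groebner basis of the Jacobian ideal J(f) in C{x,y} is {3*x^2/4 + y^4 + y^3/4, x^3, x^2*y - x^2/4 - y^3/12, x^2 + x*y^2 + y^3/3}; counting standard monomials gives mu = 7. Corank 2; j^3 = -x^3 is a perfect cube, so E-series; the 4-jet and mu = 7 give E_7.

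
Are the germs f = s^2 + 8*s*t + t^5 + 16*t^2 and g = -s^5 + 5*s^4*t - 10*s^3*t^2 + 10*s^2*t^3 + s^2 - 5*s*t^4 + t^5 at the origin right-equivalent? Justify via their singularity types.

The Hessian of f at 0 has rank 1. Corank 1: A-series; mu = 4 gives A_4. The Hessian of g at 0 has rank 1. Corank 1: A-series; mu = 4 gives A_4. Both have type A_4, hence right-equivalent.

Yes.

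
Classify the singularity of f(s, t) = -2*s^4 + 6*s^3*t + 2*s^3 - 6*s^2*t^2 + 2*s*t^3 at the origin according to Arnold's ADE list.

The Hessian of f at 0 has rank 0. Corank 2; j^3 = 2*s^3 is a perfect cube, so E-series; the 4-jet and mu = 7 give E_7.

E_{7}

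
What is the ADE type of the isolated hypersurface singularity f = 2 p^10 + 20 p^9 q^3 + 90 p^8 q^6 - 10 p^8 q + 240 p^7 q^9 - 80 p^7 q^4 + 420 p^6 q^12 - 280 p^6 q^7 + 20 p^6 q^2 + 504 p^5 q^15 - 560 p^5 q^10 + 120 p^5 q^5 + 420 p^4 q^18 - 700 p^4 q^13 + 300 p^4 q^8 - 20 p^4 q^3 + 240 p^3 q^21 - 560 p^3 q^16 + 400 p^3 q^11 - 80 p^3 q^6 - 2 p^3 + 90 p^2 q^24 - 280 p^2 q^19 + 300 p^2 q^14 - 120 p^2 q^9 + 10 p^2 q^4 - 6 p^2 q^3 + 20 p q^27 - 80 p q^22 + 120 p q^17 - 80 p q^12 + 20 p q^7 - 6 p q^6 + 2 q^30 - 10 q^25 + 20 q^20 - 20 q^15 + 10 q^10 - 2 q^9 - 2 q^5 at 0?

The Hessian of f at 0 has rank 0. Corank 2; j^3 = -2*p^3 is a perfect cube, so E-series; the 5-jet and mu = 8 give E_8.

E_8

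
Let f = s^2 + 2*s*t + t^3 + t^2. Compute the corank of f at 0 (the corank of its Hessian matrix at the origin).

The Hessian at 0 is [[2, 2], [2, 2]] of rank 1; hence corank 1.

1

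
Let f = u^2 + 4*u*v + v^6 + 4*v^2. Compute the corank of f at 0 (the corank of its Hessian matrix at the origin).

Hessian at 0 has rank 1.

1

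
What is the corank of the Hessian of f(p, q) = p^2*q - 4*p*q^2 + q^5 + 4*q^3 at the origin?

2

The Hessian at 0 is [[0, 0], [0, 0]] of rank 0; hence corank 2.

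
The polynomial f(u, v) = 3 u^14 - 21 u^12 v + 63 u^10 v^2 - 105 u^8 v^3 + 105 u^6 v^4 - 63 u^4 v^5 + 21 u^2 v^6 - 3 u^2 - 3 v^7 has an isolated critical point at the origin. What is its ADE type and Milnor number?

Type A_{6}, Milnor number mu = 6.

The Hessian of f at 0 is [[-6, 0], [0, 0]] with rank 1, so corank 1. A Groebner basis of the Jacobian ideal J(f) in C{u,v} is {v^6, u}; counting standard monomials gives mu = 6. Corank 1: A-series; mu = 6 gives A_6.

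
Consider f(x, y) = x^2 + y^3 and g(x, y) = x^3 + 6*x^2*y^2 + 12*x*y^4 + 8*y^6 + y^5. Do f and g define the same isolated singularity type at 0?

The Hessian of f at 0 has rank 1. Corank 1: A-series; mu = 2 gives A_2. The Hessian of g at 0 has rank 0. Corank 2; j^3 = x^3 is a perfect cube, so E-series; the 5-jet and mu = 8 give E_8. f is A_2 but g is E_8, hence not right-equivalent.

No.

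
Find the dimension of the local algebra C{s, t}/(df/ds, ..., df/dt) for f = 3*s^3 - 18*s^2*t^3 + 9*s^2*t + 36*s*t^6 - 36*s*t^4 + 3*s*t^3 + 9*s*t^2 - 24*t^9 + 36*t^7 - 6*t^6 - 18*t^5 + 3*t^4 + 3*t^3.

The Hessian of f at 0 is [[0, 0], [0, 0]] with rank 0, so corank 2. A Groebner basis of the Jacobian ideal J(f) in C{s,t} is {s^3 + 3*s^2*t + 6*s^2 + 12*s*t + 6*t^2, -3*s^2 + s*t^2 - 6*s*t - 3*t^2, 3*s^2 + 6*s*t + t^3 + 3*t^2}; counting standard monomials gives mu = 7. Corank 2; j^3 = 3*(s + t)^3 is a perfect cube, so E-series; the 4-jet and mu = 7 give E_7.

7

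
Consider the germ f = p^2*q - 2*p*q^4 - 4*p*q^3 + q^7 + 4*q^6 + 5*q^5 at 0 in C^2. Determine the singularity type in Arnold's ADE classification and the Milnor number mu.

Type D_{6}, Milnor number mu = 6.

The Hessian of f at 0 has rank 0. Corank 2; j^3 = p^2*q has shape L^2 M (L != M), so D-series; mu = 6 gives D_6.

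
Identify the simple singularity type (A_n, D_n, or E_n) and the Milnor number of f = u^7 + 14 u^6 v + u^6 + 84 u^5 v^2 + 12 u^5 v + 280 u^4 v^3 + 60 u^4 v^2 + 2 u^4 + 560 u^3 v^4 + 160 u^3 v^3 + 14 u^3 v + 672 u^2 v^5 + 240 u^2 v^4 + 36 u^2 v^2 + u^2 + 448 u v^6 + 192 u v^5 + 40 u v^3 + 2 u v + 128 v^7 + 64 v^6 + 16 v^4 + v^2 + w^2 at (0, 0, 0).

Type A6, Milnor number mu = 6.

The Hessian of f at 0 is [[2, 2, 0], [2, 2, 0], [0, 0, 2]] with rank 2, so corank 1. A Groebner basis of the Jacobian ideal J(f) in C{u,v,w} is {u*v + v^4 + v^2, u*v^2 + u/3 + 4*v^3/3 + v/3, u^2 + 2*u*v + v^2, w}; counting standard monomials gives mu = 6. Corank 1: A-series; mu = 6 gives A_6.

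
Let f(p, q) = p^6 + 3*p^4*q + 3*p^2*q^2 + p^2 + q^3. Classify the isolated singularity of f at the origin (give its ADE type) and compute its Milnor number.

Type A_2, Milnor number mu = 2.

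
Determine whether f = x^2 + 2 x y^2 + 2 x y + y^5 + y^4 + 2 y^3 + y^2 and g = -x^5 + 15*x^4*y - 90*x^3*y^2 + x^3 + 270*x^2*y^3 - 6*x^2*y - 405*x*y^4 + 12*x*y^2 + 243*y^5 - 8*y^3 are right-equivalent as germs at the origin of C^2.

No.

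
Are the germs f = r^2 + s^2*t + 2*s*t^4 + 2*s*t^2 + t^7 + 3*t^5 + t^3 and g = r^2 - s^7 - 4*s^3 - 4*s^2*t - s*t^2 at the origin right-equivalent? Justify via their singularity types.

No.

The Hessian of f at 0 has rank 1. Corank 2; j^3 = t*(s + t)^2 has shape L^2 M (L != M), so D-series; mu = 6 gives D_6. The Hessian of g at 0 has rank 1. Corank 2; j^3 = -s*(2*s + t)^2 has shape L^2 M (L != M), so D-series; mu = 8 gives D_8. f is D_6 but g is D_8, hence not right-equivalent.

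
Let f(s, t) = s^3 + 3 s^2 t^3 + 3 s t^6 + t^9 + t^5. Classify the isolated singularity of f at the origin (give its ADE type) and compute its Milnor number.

Type E8, Milnor number mu = 8.

The Hessian of f at 0 has rank 0. Corank 2; j^3 = s^3 is a perfect cube, so E-series; the 5-jet and mu = 8 give E_8.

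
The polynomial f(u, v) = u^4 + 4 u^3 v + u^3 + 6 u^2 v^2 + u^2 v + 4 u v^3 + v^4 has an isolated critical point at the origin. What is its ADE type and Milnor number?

Type D5, Milnor number mu = 5.

The Hessian of f at 0 is [[0, 0], [0, 0]] with rank 0, so corank 2. A Groebner basis of the Jacobian ideal J(f) in C{u,v} is {u*v^2, -u*v/4 + v^3, u^2 + u*v}; counting standard monomials gives mu = 5. Corank 2; j^3 = u^2*(u + v) has shape L^2 M (L != M), so D-series; mu = 5 gives D_5.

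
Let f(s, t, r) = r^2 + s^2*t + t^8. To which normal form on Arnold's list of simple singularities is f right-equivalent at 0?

The Hessian of f at 0 is [[0, 0, 0], [0, 0, 0], [0, 0, 2]] with rank 1, so corank 2. A Groebner basis of the Jacobian ideal J(f) in C{s,t,r} is {s^2/8 + t^7, s^3, s*t, r}; counting standard monomials gives mu = 9. Corank 2; j^3 = s^2*t has shape L^2 M (L != M), so D-series; mu = 9 gives D_9.

D9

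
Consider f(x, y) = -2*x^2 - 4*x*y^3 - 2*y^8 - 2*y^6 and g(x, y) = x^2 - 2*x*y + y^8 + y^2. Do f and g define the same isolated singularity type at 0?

Yes.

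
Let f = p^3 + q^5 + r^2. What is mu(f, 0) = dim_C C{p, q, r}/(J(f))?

The Hessian of f at 0 has rank 1. Corank 2; j^3 = p^3 is a perfect cube, so E-series; the 5-jet and mu = 8 give E_8.

8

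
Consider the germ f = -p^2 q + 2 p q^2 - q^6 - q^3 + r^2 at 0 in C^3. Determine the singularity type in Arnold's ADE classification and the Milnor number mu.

Type D_{7}, Milnor number mu = 7.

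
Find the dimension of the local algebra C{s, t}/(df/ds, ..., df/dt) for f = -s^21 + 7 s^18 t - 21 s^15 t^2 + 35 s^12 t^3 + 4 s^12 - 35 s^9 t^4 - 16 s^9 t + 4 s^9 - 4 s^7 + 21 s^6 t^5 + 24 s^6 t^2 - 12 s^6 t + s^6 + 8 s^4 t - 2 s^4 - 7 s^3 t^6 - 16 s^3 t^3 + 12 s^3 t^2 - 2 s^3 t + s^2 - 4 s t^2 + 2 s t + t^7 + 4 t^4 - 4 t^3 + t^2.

The Hessian of f at 0 has rank 1. Corank 1: A-series; mu = 6 gives A_6.

6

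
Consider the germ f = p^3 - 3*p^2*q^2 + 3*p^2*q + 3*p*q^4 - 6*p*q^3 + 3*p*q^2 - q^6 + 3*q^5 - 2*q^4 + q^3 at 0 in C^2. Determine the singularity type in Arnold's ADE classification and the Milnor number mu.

Type E6, Milnor number mu = 6.

The Hessian of f at 0 has rank 0. Corank 2; j^3 = (p + q)^3 is a perfect cube, so E-series; the 4-jet and mu = 6 give E_6.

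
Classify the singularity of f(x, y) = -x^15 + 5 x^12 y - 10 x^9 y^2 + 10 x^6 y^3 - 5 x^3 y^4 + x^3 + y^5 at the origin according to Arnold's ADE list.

The Hessian of f at 0 is [[0, 0], [0, 0]] with rank 0, so corank 2. A Groebner basis of the Jacobian ideal J(f) in C{x,y} is {y^4, x^2}; counting standard monomials gives mu = 8. Corank 2; j^3 = x^3 is a perfect cube, so E-series; the 5-jet and mu = 8 give E_8.

E8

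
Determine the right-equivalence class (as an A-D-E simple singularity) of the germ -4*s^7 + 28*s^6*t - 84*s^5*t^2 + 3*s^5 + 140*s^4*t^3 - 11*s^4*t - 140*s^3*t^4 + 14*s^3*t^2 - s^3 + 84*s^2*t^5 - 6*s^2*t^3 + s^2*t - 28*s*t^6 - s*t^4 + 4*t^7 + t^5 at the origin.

D6

The Hessian of f at 0 is [[0, 0], [0, 0]] with rank 0, so corank 2. A Groebner basis of the Jacobian ideal J(f) in C{s,t} is {s*t/7 + t^4, s*t^2, s^2 - 5*s*t/7}; counting standard monomials gives mu = 6. Corank 2; j^3 = -s^2*(s - t) has shape L^2 M (L != M), so D-series; mu = 6 gives D_6.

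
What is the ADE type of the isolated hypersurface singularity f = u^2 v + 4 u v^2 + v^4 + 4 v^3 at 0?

D_5

The Hessian of f at 0 has rank 0. Corank 2; j^3 = v*(u + 2*v)^2 has shape L^2 M (L != M), so D-series; mu = 5 gives D_5.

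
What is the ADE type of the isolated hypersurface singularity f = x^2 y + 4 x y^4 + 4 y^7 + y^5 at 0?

The Hessian of f at 0 has rank 0. Corank 2; j^3 = x^2*y has shape L^2 M (L != M), so D-series; mu = 6 gives D_6.

D6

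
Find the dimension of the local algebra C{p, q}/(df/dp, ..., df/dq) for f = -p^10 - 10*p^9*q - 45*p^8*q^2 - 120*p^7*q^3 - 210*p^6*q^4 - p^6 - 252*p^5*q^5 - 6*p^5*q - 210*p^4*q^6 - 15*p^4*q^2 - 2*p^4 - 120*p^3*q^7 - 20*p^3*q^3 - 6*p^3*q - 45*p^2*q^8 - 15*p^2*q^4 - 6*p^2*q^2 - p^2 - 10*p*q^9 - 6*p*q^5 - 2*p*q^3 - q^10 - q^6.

The Hessian of f at 0 is [[-2, 0], [0, 0]] with rank 1, so corank 1. A Groebner basis of the Jacobian ideal J(f) in C{p,q} is {4*p*q^2 + p + q^5 + q^3, -p^2/2 + p*q^3 + p*q/2 + q^4/2, p^3, p^2*q + p*q^2 + p/3 + q^3/3}; counting standard monomials gives mu = 9. Corank 1: A-series; mu = 9 gives A_9.

9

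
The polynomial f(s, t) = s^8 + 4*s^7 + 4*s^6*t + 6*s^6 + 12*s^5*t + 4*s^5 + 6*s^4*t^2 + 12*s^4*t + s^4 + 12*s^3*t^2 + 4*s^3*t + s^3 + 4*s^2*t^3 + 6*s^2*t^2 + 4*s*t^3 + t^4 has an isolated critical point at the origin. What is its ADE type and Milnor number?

The Hessian of f at 0 is [[0, 0], [0, 0]] with rank 0, so corank 2. A Groebner basis of the Jacobian ideal J(f) in C{s,t} is {t^4, s*t^2 + t^3/3, s^2}; counting standard monomials gives mu = 6. Corank 2; j^3 = s^3 is a perfect cube, so E-series; the 4-jet and mu = 6 give E_6.

Type E_{6}, Milnor number mu = 6.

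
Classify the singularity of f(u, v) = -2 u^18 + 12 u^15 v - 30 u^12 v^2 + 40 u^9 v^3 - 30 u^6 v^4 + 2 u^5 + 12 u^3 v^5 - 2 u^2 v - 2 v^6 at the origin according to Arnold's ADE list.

The Hessian of f at 0 has rank 0. Corank 2; j^3 = -2*u^2*v has shape L^2 M (L != M), so D-series; mu = 7 gives D_7.

D_7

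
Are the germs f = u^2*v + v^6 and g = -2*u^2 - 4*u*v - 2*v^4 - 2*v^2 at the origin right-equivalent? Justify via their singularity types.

No.

The Hessian of f at 0 has rank 0. Corank 2; j^3 = u^2*v has shape L^2 M (L != M), so D-series; mu = 7 gives D_7. The Hessian of g at 0 has rank 1. Corank 1: A-series; mu = 3 gives A_3. f is D_7 but g is A_3, hence not right-equivalent.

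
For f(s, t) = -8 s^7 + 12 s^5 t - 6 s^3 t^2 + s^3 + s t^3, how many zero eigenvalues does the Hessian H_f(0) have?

The Hessian at 0 is [[0, 0], [0, 0]] of rank 0; hence corank 2.

2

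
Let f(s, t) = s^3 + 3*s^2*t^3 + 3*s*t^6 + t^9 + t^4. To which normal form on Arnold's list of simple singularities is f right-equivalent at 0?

E_{6}

The Hessian of f at 0 has rank 0. Corank 2; j^3 = s^3 is a perfect cube, so E-series; the 4-jet and mu = 6 give E_6.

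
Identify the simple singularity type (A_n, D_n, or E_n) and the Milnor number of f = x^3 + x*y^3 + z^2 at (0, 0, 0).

Type E7, Milnor number mu = 7.

The Hessian of f at 0 has rank 1. Corank 2; j^3 = x^3 is a perfect cube, so E-series; the 4-jet and mu = 7 give E_7.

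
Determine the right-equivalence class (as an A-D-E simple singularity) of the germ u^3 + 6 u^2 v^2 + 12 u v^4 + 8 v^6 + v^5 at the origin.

E_8

The Hessian of f at 0 has rank 0. Corank 2; j^3 = u^3 is a perfect cube, so E-series; the 5-jet and mu = 8 give E_8.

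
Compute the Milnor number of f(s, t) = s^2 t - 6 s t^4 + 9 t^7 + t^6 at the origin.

7

The Hessian of f at 0 has rank 0. Corank 2; j^3 = s^2*t has shape L^2 M (L != M), so D-series; mu = 7 gives D_7.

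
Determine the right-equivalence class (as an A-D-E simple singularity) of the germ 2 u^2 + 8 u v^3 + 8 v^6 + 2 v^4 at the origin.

A_3

The Hessian of f at 0 has rank 1. Corank 1: A-series; mu = 3 gives A_3.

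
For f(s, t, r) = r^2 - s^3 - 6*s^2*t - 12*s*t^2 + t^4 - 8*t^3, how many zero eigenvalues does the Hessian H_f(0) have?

2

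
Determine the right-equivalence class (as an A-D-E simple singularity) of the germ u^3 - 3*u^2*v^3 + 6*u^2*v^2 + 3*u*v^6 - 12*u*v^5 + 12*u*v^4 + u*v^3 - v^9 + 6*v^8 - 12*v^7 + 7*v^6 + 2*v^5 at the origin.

The Hessian of f at 0 has rank 0. Corank 2; j^3 = u^3 is a perfect cube, so E-series; the 4-jet and mu = 7 give E_7.

E_{7}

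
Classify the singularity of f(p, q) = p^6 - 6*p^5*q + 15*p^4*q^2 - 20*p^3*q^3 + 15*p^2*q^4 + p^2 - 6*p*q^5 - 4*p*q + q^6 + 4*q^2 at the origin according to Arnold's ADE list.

A_{5}

The Hessian of f at 0 is [[2, -4], [-4, 8]] with rank 1, so corank 1. A Groebner basis of the Jacobian ideal J(f) in C{p,q} is {q^5, p - 2*q}; counting standard monomials gives mu = 5. Corank 1: A-series; mu = 5 gives A_5.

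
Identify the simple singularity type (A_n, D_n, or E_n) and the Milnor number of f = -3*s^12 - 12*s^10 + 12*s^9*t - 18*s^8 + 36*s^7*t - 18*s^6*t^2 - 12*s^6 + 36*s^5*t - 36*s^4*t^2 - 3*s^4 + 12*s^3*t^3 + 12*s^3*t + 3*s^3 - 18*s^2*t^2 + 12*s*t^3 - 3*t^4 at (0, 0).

Type E_6, Milnor number mu = 6.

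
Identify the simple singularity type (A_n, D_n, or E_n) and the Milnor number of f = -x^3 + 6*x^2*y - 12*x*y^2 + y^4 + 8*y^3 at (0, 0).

The Hessian of f at 0 has rank 0. Corank 2; j^3 = -(x - 2*y)^3 is a perfect cube, so E-series; the 4-jet and mu = 6 give E_6.

Type E_6, Milnor number mu = 6.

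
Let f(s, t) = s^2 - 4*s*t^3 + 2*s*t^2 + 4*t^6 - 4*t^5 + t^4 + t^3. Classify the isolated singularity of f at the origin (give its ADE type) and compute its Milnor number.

The Hessian of f at 0 has rank 1. Corank 1: A-series; mu = 2 gives A_2.

Type A2, Milnor number mu = 2.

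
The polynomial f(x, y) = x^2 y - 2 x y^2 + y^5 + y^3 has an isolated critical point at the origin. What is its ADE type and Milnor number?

Type D6, Milnor number mu = 6.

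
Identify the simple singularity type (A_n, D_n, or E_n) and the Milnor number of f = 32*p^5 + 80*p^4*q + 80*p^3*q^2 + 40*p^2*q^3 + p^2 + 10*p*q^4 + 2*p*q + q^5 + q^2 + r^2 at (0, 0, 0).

Type A4, Milnor number mu = 4.

The Hessian of f at 0 is [[2, 2, 0], [2, 2, 0], [0, 0, 2]] with rank 2, so corank 1. A Groebner basis of the Jacobian ideal J(f) in C{p,q,r} is {q^4, p + q, r}; counting standard monomials gives mu = 4. Corank 1: A-series; mu = 4 gives A_4.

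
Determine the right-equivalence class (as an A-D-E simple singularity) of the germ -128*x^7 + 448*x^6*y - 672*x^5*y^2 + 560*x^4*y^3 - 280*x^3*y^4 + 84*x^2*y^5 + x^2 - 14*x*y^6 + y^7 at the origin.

The Hessian of f at 0 has rank 1. Corank 1: A-series; mu = 6 gives A_6.

A_{6}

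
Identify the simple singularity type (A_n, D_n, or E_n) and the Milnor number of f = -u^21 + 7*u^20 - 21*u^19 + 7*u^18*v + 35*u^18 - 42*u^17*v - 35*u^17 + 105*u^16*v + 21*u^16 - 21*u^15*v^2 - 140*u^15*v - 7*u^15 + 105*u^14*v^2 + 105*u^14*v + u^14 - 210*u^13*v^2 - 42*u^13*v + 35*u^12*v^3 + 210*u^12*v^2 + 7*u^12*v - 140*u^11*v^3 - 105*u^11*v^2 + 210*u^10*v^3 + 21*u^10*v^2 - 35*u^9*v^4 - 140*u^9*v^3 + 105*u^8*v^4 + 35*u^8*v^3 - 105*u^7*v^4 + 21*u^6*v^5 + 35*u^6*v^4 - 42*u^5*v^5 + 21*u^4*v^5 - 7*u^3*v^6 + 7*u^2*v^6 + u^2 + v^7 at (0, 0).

Type A_6, Milnor number mu = 6.

The Hessian of f at 0 has rank 1. Corank 1: A-series; mu = 6 gives A_6.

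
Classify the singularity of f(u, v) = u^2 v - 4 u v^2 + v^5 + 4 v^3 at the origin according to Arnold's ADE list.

The Hessian of f at 0 is [[0, 0], [0, 0]] with rank 0, so corank 2. A Groebner basis of the Jacobian ideal J(f) in C{u,v} is {u^2/5 + v^4 - 4*v^2/5, u^3 - 8*v^3, u*v - 2*v^2}; counting standard monomials gives mu = 6. Corank 2; j^3 = v*(u - 2*v)^2 has shape L^2 M (L != M), so D-series; mu = 6 gives D_6.

D_{6}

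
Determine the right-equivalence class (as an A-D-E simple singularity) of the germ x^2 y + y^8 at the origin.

D_{9}

The Hessian of f at 0 is [[0, 0], [0, 0]] with rank 0, so corank 2. A Groebner basis of the Jacobian ideal J(f) in C{x,y} is {x^2/8 + y^7, x^3, x*y}; counting standard monomials gives mu = 9. Corank 2; j^3 = x^2*y has shape L^2 M (L != M), so D-series; mu = 9 gives D_9.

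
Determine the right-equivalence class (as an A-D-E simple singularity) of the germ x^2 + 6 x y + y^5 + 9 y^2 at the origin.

The Hessian of f at 0 has rank 1. Corank 1: A-series; mu = 4 gives A_4.

A_4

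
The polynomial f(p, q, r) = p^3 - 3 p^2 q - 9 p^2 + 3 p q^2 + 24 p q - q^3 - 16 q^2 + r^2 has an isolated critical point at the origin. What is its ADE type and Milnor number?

The Hessian of f at 0 is [[-18, 24, 0], [24, -32, 0], [0, 0, 2]] with rank 2, so corank 1. A Groebner basis of the Jacobian ideal J(f) in C{p,q,r} is {q^2, p - 4*q/3, r}; counting standard monomials gives mu = 2. Corank 1: A-series; mu = 2 gives A_2.

Type A_2, Milnor number mu = 2.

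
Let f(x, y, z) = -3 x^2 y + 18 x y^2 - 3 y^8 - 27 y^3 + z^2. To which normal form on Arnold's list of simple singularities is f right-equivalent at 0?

D_{9}

The Hessian of f at 0 is [[0, 0, 0], [0, 0, 0], [0, 0, 2]] with rank 1, so corank 2. A Groebner basis of the Jacobian ideal J(f) in C{x,y,z} is {x^2/8 + y^7 - 9*y^2/8, x^3 - 27*y^3, x*y - 3*y^2, z}; counting standard monomials gives mu = 9. Corank 2; j^3 = -3*y*(x - 3*y)^2 has shape L^2 M (L != M), so D-series; mu = 9 gives D_9.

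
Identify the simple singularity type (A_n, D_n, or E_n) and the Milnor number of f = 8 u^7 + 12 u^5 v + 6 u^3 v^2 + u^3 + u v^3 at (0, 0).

The Hessian of f at 0 has rank 0. Corank 2; j^3 = u^3 is a perfect cube, so E-series; the 4-jet and mu = 7 give E_7.

Type E_7, Milnor number mu = 7.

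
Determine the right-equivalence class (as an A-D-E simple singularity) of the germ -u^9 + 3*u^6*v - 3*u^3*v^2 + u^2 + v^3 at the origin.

The Hessian of f at 0 has rank 1. Corank 1: A-series; mu = 2 gives A_2.

A_2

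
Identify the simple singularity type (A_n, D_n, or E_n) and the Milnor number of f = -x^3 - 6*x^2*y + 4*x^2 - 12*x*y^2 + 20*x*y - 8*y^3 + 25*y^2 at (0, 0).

Type A_{2}, Milnor number mu = 2.

The Hessian of f at 0 is [[8, 20], [20, 50]] with rank 1, so corank 1. A Groebner basis of the Jacobian ideal J(f) in C{x,y} is {y^2, x + 5*y/2}; counting standard monomials gives mu = 2. Corank 1: A-series; mu = 2 gives A_2.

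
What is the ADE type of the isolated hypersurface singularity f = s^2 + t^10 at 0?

A9

The Hessian of f at 0 is [[2, 0], [0, 0]] with rank 1, so corank 1. A Groebner basis of the Jacobian ideal J(f) in C{s,t} is {t^9, s}; counting standard monomials gives mu = 9. Corank 1: A-series; mu = 9 gives A_9.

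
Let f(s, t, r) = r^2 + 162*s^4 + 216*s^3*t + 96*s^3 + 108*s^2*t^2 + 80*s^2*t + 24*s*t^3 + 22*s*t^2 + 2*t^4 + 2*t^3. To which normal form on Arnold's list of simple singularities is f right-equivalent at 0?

D_5

The Hessian of f at 0 is [[0, 0, 0], [0, 0, 0], [0, 0, 2]] with rank 1, so corank 2. A Groebner basis of the Jacobian ideal J(f) in C{s,t,r} is {s*t^2 + 16*s*t/3 + 4*t^2/3, -64*s*t/3 + t^3 - 16*t^2/3, s^2 + 7*s*t/12 + t^2/12, r}; counting standard monomials gives mu = 5. Corank 2; j^3 = 2*(3*s + t)*(4*s + t)^2 has shape L^2 M (L != M), so D-series; mu = 5 gives D_5.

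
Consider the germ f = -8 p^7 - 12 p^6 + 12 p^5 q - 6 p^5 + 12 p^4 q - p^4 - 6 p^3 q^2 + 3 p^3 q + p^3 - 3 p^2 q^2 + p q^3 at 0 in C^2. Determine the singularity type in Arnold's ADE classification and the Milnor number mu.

Type E7, Milnor number mu = 7.

The Hessian of f at 0 has rank 0. Corank 2; j^3 = p^3 is a perfect cube, so E-series; the 4-jet and mu = 7 give E_7.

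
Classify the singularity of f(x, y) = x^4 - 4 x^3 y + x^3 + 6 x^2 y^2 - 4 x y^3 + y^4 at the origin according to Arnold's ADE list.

E6

The Hessian of f at 0 has rank 0. Corank 2; j^3 = x^3 is a perfect cube, so E-series; the 4-jet and mu = 6 give E_6.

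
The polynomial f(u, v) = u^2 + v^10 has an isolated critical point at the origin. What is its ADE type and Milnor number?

The Hessian of f at 0 has rank 1. Corank 1: A-series; mu = 9 gives A_9.

Type A9, Milnor number mu = 9.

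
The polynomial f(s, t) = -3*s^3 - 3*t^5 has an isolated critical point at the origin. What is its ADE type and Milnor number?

Type E8, Milnor number mu = 8.

The Hessian of f at 0 has rank 0. Corank 2; j^3 = -3*s^3 is a perfect cube, so E-series; the 5-jet and mu = 8 give E_8.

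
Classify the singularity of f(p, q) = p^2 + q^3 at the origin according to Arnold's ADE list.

A2

The Hessian of f at 0 has rank 1. Corank 1: A-series; mu = 2 gives A_2.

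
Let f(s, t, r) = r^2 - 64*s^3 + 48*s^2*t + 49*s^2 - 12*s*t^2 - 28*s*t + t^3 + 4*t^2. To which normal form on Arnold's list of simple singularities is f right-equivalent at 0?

A_2

The Hessian of f at 0 is [[98, -28, 0], [-28, 8, 0], [0, 0, 2]] with rank 2, so corank 1. A Groebner basis of the Jacobian ideal J(f) in C{s,t,r} is {t^2, s - 2*t/7, r}; counting standard monomials gives mu = 2. Corank 1: A-series; mu = 2 gives A_2.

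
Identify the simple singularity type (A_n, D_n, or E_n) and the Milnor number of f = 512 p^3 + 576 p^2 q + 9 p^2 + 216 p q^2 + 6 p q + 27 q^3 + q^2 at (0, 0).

Type A_{2}, Milnor number mu = 2.

The Hessian of f at 0 is [[18, 6], [6, 2]] with rank 1, so corank 1. A Groebner basis of the Jacobian ideal J(f) in C{p,q} is {q^2, p + q/3}; counting standard monomials gives mu = 2. Corank 1: A-series; mu = 2 gives A_2.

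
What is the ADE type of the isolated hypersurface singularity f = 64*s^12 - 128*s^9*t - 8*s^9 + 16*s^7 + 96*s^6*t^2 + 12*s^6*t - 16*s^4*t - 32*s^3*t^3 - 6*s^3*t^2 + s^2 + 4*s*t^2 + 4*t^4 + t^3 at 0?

The Hessian of f at 0 has rank 1. Corank 1: A-series; mu = 2 gives A_2.

A2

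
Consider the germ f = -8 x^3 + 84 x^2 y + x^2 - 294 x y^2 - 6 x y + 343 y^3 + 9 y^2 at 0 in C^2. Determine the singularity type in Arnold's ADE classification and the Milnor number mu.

Type A2, Milnor number mu = 2.

The Hessian of f at 0 has rank 1. Corank 1: A-series; mu = 2 gives A_2.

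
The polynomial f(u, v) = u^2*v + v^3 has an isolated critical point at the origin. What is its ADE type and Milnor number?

Type D4, Milnor number mu = 4.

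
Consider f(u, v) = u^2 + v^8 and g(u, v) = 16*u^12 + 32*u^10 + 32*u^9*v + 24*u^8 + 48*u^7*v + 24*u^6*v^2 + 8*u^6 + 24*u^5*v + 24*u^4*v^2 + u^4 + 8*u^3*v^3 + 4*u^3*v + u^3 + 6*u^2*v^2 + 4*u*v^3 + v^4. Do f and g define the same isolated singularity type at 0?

The Hessian of f at 0 is [[2, 0], [0, 0]] with rank 1, so corank 1. A Groebner basis of the Jacobian ideal J(f) in C{u,v} is {v^7, u}; counting standard monomials gives mu = 7. Corank 1: A-series; mu = 7 gives A_7. The Hessian of g at 0 is [[0, 0], [0, 0]] with rank 0, so corank 2. A Groebner basis of the Jacobian ideal J(g) in C{u,v} is {v^4, u*v^2 + v^3/3, u^2}; counting standard monomials gives mu = 6. Corank 2; j^3 = u^3 is a perfect cube, so E-series; the 4-jet and mu = 6 give E_6. f is A_7 but g is E_6, hence not right-equivalent.

No.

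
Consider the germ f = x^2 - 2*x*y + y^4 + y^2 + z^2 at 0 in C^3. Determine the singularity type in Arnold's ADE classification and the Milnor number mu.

Type A_3, Milnor number mu = 3.

The Hessian of f at 0 has rank 2. Corank 1: A-series; mu = 3 gives A_3.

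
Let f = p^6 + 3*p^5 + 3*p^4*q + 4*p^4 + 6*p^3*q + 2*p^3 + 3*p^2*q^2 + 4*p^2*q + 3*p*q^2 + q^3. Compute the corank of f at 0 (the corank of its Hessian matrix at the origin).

2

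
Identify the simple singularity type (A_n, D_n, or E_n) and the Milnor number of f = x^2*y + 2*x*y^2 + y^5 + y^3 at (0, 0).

Type D_{6}, Milnor number mu = 6.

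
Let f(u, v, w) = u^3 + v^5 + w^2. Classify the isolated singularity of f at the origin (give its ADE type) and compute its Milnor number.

The Hessian of f at 0 has rank 1. Corank 2; j^3 = u^3 is a perfect cube, so E-series; the 5-jet and mu = 8 give E_8.

Type E_{8}, Milnor number mu = 8.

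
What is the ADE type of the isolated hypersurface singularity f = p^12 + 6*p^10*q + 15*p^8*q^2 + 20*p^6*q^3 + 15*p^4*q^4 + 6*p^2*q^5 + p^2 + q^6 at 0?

The Hessian of f at 0 is [[2, 0], [0, 0]] with rank 1, so corank 1. A Groebner basis of the Jacobian ideal J(f) in C{p,q} is {q^5, p}; counting standard monomials gives mu = 5. Corank 1: A-series; mu = 5 gives A_5.

A_5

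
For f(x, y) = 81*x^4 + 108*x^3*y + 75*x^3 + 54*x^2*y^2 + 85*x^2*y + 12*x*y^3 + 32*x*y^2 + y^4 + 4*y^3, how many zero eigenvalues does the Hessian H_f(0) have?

2

The Hessian at 0 is [[0, 0], [0, 0]] of rank 0; hence corank 2.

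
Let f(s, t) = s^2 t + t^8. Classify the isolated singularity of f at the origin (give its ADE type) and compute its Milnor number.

The Hessian of f at 0 has rank 0. Corank 2; j^3 = s^2*t has shape L^2 M (L != M), so D-series; mu = 9 gives D_9.

Type D_{9}, Milnor number mu = 9.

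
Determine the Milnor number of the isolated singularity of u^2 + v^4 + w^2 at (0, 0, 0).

The Hessian of f at 0 is [[2, 0, 0], [0, 0, 0], [0, 0, 2]] with rank 2, so corank 1. A Groebner basis of the Jacobian ideal J(f) in C{u,v,w} is {v^3, u, w}; counting standard monomials gives mu = 3. Corank 1: A-series; mu = 3 gives A_3.

3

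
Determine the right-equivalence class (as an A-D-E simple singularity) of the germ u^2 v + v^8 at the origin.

D_{9}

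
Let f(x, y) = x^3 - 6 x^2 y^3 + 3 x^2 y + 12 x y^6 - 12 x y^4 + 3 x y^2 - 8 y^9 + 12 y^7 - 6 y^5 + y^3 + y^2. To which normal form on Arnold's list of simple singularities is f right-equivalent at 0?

A2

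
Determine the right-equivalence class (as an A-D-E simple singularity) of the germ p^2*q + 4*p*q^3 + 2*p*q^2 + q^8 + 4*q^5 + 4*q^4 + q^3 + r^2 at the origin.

D9

The Hessian of f at 0 is [[0, 0, 0], [0, 0, 0], [0, 0, 2]] with rank 1, so corank 2. A Groebner basis of the Jacobian ideal J(f) in C{p,q,r} is {p^4 + 3*p^3 + 7*p^2*q + 4*p^2 + 27*p*q^2/2 + 13*p*q/4 - 3*q^2/4, p^3*q - 3*p^3/2 - 3*p^2*q - p^2 - 4*p*q^2 - 3*p*q/4 + q^2/4, p^3/2 + p^2*q^2 + p^2*q/2, p*q/2 + q^3 + q^2/2, r}; counting standard monomials gives mu = 9. Corank 2; j^3 = q*(p + q)^2 has shape L^2 M (L != M), so D-series; mu = 9 gives D_9.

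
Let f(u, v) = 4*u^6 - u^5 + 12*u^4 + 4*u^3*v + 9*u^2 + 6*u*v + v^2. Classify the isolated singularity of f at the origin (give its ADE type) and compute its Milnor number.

Type A4, Milnor number mu = 4.

The Hessian of f at 0 has rank 1. Corank 1: A-series; mu = 4 gives A_4.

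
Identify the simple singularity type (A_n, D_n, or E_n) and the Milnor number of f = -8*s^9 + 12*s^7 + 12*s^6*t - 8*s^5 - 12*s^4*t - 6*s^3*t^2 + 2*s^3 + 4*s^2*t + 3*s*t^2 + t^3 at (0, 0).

The Hessian of f at 0 is [[0, 0], [0, 0]] with rank 0, so corank 2. A Groebner basis of the Jacobian ideal J(f) in C{s,t} is {t^3, s^2 - 3*t^2/2, s*t + 3*t^2/2}; counting standard monomials gives mu = 4. Corank 2; j^3 = (s + t)*(2*s^2 + 2*s*t + t^2) splits into three distinct lines over C (the quadratic factor has nonzero discriminant), so D_4.

Type D4, Milnor number mu = 4.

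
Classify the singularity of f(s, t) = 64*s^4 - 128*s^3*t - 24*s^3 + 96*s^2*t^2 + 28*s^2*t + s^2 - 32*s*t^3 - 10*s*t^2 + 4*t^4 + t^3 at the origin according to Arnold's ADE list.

A2

The Hessian of f at 0 has rank 1. Corank 1: A-series; mu = 2 gives A_2.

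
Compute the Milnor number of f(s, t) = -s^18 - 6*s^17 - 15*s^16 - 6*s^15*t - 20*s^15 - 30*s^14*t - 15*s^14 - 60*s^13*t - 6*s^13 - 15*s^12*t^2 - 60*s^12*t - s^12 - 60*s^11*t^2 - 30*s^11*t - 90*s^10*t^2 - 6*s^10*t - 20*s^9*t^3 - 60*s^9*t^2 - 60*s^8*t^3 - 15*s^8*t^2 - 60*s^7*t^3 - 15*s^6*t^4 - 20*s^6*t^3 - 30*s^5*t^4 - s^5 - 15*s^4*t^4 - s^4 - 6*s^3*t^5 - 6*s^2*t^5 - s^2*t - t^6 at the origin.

The Hessian of f at 0 has rank 0. Corank 2; j^3 = -s^2*t has shape L^2 M (L != M), so D-series; mu = 7 gives D_7.

7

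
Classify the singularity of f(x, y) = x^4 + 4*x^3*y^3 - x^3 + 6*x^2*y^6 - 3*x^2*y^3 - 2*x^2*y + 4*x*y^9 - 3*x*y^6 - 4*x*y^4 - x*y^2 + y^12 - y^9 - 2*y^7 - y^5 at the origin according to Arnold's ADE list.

D5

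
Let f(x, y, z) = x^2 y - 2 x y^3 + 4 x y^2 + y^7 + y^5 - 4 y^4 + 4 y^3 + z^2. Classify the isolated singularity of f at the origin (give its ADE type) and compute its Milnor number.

The Hessian of f at 0 has rank 1. Corank 2; j^3 = y*(x + 2*y)^2 has shape L^2 M (L != M), so D-series; mu = 8 gives D_8.

Type D8, Milnor number mu = 8.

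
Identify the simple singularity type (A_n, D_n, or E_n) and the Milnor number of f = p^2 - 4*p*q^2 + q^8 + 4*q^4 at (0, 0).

Type A_7, Milnor number mu = 7.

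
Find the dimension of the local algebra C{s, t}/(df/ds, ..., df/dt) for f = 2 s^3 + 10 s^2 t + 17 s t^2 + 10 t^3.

4

The Hessian of f at 0 is [[0, 0], [0, 0]] with rank 0, so corank 2. A Groebner basis of the Jacobian ideal J(f) in C{s,t} is {t^3, s^2 - 11*t^2/2, s*t + 5*t^2/2}; counting standard monomials gives mu = 4. Corank 2; j^3 = (s + 2*t)*(2*s^2 + 6*s*t + 5*t^2) splits into three distinct lines over C (the quadratic factor has nonzero discriminant), so D_4.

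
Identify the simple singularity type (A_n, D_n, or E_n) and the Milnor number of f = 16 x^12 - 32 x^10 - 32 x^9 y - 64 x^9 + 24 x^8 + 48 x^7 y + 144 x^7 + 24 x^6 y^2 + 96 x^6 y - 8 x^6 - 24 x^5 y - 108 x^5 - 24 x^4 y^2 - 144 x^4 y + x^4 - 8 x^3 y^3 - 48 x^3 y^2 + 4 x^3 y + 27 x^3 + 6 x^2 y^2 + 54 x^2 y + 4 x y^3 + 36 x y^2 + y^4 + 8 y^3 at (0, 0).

The Hessian of f at 0 has rank 0. Corank 2; j^3 = (3*x + 2*y)^3 is a perfect cube, so E-series; the 4-jet and mu = 6 give E_6.

Type E6, Milnor number mu = 6.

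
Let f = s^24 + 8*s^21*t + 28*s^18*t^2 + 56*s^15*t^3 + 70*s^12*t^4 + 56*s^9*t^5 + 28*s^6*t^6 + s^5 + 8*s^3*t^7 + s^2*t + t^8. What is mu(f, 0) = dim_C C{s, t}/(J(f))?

The Hessian of f at 0 has rank 0. Corank 2; j^3 = s^2*t has shape L^2 M (L != M), so D-series; mu = 9 gives D_9.

9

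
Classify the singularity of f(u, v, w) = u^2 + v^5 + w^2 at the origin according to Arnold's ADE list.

A_4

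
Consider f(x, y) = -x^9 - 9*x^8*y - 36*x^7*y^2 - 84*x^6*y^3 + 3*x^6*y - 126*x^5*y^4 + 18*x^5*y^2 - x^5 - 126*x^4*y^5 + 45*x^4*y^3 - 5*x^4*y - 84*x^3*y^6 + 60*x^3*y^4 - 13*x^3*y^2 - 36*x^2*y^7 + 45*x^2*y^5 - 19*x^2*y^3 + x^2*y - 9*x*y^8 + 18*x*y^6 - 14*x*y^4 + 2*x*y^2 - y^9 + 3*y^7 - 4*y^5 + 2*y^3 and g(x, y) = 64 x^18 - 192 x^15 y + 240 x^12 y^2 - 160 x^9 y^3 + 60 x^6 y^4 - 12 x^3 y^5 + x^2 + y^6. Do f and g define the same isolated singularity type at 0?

The Hessian of f at 0 is [[0, 0], [0, 0]] with rank 0, so corank 2. A Groebner basis of the Jacobian ideal J(f) in C{x,y} is {y^3, x^2 + 2*y^2, x*y + y^2}; counting standard monomials gives mu = 4. Corank 2; j^3 = y*(x^2 + 2*x*y + 2*y^2) splits into three distinct lines over C (the quadratic factor has nonzero discriminant), so D_4. The Hessian of g at 0 is [[2, 0], [0, 0]] with rank 1, so corank 1. A Groebner basis of the Jacobian ideal J(g) in C{x,y} is {y^5, x}; counting standard monomials gives mu = 5. Corank 1: A-series; mu = 5 gives A_5. f is D_4 but g is A_5, hence not right-equivalent.

No.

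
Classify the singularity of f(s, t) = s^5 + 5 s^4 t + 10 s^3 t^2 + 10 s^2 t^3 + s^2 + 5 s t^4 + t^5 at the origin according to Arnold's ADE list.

A_4

The Hessian of f at 0 has rank 1. Corank 1: A-series; mu = 4 gives A_4.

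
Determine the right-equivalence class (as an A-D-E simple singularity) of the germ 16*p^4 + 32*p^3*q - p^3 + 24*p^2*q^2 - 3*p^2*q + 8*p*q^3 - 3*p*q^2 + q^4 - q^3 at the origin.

E6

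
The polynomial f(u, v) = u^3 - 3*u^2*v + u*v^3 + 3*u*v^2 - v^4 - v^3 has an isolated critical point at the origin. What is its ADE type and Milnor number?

Type E_7, Milnor number mu = 7.

The Hessian of f at 0 is [[0, 0], [0, 0]] with rank 0, so corank 2. A Groebner basis of the Jacobian ideal J(f) in C{u,v} is {u^3 - 3*u^2*v - 6*u^2 + 12*u*v - 6*v^2, 3*u^2 + u*v^2 - 6*u*v + 3*v^2, 3*u^2 - 6*u*v + v^3 + 3*v^2}; counting standard monomials gives mu = 7. Corank 2; j^3 = (u - v)^3 is a perfect cube, so E-series; the 4-jet and mu = 7 give E_7.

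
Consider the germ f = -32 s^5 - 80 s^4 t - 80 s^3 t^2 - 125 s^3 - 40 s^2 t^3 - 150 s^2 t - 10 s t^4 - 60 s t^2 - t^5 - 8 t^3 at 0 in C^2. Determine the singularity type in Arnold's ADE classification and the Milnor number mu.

Type E8, Milnor number mu = 8.

The Hessian of f at 0 has rank 0. Corank 2; j^3 = -(5*s + 2*t)^3 is a perfect cube, so E-series; the 5-jet and mu = 8 give E_8.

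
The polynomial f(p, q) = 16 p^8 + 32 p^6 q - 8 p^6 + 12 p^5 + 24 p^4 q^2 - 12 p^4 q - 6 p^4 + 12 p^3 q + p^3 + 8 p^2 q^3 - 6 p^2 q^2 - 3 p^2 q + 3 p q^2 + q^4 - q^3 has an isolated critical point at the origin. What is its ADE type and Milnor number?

Type E6, Milnor number mu = 6.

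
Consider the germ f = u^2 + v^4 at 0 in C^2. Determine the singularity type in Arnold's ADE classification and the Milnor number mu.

The Hessian of f at 0 has rank 1. Corank 1: A-series; mu = 3 gives A_3.

Type A3, Milnor number mu = 3.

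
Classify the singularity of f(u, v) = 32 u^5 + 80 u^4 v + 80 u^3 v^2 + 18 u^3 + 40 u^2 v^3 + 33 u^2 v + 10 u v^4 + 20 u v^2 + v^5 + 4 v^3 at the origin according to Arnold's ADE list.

D_6

The Hessian of f at 0 has rank 0. Corank 2; j^3 = (2*u + v)*(3*u + 2*v)^2 has shape L^2 M (L != M), so D-series; mu = 6 gives D_6.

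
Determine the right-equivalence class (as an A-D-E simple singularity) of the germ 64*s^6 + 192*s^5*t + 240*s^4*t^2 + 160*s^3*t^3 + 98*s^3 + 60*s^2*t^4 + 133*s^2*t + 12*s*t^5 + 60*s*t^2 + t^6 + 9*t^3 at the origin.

The Hessian of f at 0 is [[0, 0], [0, 0]] with rank 0, so corank 2. A Groebner basis of the Jacobian ideal J(f) in C{s,t} is {-117649*s*t/12 + t^5 - 16807*t^2/4, s*t^2 + 3*t^3/7, s^2 + 13*s*t/14 + 3*t^2/14}; counting standard monomials gives mu = 7. Corank 2; j^3 = (2*s + t)*(7*s + 3*t)^2 has shape L^2 M (L != M), so D-series; mu = 7 gives D_7.

D_7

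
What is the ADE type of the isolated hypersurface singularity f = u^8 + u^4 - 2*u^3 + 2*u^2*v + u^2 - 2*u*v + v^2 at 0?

The Hessian of f at 0 has rank 1. Corank 1: A-series; mu = 7 gives A_7.

A_7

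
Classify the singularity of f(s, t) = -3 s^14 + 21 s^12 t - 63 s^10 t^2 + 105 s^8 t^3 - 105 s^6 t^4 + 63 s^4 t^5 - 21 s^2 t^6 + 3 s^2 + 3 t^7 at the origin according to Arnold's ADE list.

The Hessian of f at 0 is [[6, 0], [0, 0]] with rank 1, so corank 1. A Groebner basis of the Jacobian ideal J(f) in C{s,t} is {t^6, s}; counting standard monomials gives mu = 6. Corank 1: A-series; mu = 6 gives A_6.

A_6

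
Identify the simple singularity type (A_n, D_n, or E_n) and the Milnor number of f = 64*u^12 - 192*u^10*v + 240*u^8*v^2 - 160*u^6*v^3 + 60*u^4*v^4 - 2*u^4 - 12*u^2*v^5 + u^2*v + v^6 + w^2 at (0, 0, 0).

Type D_{7}, Milnor number mu = 7.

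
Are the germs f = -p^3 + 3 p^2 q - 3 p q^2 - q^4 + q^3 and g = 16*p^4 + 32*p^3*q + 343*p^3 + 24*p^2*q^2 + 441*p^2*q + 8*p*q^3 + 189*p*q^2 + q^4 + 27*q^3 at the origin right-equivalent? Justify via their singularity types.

The Hessian of f at 0 has rank 0. Corank 2; j^3 = -(p - q)^3 is a perfect cube, so E-series; the 4-jet and mu = 6 give E_6. The Hessian of g at 0 has rank 0. Corank 2; j^3 = (7*p + 3*q)^3 is a perfect cube, so E-series; the 4-jet and mu = 6 give E_6. Both have type E_6, hence right-equivalent.

Yes.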